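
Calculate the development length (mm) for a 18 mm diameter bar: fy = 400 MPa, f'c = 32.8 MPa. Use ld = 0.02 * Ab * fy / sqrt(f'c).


Ab = pi * 18^2 / 4 = 254.469 mm2
ld = 0.02 * 254.469 * 400 / sqrt(32.8)
= 355.5 mm

355.5


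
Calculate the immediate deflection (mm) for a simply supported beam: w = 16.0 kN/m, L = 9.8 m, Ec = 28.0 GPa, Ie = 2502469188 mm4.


Convert: L = 9.8 m = 9800 mm, Ec = 28.0 GPa = 28000 MPa
delta = 5 * 16.0 * 9800^4 / (384 * 28000 * 2502469188)
= 27.42 mm

27.42


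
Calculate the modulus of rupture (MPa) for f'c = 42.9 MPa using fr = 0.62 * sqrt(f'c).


fr = 0.62 * sqrt(42.9)
= 4.061 MPa

4.061


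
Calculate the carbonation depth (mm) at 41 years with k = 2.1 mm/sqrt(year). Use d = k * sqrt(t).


depth = k * sqrt(t)
= 2.1 * sqrt(41)
= 13.45 mm

13.45


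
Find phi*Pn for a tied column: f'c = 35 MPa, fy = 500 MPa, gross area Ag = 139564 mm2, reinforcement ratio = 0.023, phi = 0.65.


Ast = rho * Ag = 0.023 * 139564 = 3209.972 mm2
phi*Pn = 0.65 * 0.80 * (0.85 * 35 * (139564 - 3209.972) + 500 * 3209.972) / 1000
= 2943.99 kN

2943.99


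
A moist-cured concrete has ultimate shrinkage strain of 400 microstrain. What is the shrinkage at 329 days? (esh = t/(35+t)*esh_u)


esh(329) = 329 / (35 + 329) * 400
= 329 / 364 * 400
= 361.5 microstrain

361.5


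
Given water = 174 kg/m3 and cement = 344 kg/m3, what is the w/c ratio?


w/c = water / cement
w/c = 174 / 344 = 0.506

0.506


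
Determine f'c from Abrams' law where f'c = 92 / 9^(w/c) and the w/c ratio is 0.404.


f'c = 92 / 9^0.404
= 92 / 2.429
= 37.87 MPa

37.87


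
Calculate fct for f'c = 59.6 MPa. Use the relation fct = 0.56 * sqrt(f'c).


fct = 0.56 * sqrt(59.6)
= 0.56 * 7.72
= 4.323 MPa

4.323


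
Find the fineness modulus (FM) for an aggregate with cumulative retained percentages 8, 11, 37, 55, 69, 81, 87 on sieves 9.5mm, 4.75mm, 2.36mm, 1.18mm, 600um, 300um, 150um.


FM = sum(cumulative % retained) / 100
= 348 / 100
= 3.48

3.48


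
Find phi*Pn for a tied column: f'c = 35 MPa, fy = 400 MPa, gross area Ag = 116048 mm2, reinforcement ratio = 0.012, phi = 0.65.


Ast = rho * Ag = 0.012 * 116048 = 1392.576 mm2
phi*Pn = 0.65 * 0.80 * (0.85 * 35 * (116048 - 1392.576) + 400 * 1392.576) / 1000
= 2063.38 kN

2063.38


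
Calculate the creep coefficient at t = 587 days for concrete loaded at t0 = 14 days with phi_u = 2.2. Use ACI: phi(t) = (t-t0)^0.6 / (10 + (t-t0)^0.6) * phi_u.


dt = 587 - 14 = 573
phi = 573^0.6 / (10 + 573^0.6) * 2.2
= 1.801

1.801


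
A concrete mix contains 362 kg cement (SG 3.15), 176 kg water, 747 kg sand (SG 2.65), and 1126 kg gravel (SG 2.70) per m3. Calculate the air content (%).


Vol cement = 362 / (3.15 * 1000) = 0.114921 m3
Vol water = 176 / 1000 = 0.176 m3
Vol sand = 747 / (2.65 * 1000) = 0.281887 m3
Vol gravel = 1126 / (2.70 * 1000) = 0.417037 m3
Total solid + water volume = 0.989844 m3
Air = (1 - 0.989844) * 100 = 1.02%

1.02


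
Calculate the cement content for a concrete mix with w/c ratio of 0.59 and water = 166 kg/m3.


Cement = water / (w/c)
= 166 / 0.59
= 281.4 kg/m3

281.4


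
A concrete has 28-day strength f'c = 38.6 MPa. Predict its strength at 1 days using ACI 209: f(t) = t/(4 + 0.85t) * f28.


f(1) = 1 / (4 + 0.85 * 1) * 38.6
= 1 / 4.85 * 38.6
= 7.96 MPa

7.96


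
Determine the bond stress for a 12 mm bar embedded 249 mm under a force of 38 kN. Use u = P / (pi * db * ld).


u = P / (pi * db * ld)
= 38 * 1000 / (pi * 12 * 249)
= 4.048 MPa

4.048


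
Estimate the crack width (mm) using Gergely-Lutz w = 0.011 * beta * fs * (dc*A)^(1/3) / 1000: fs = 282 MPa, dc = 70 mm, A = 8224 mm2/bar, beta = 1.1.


w = 0.011 * beta * fs * (dc * A)^(1/3) / 1000
= 0.011 * 1.1 * 282 * (70 * 8224)^(1/3) / 1000
= 0.284 mm

0.284


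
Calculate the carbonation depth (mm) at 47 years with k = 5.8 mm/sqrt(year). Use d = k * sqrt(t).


depth = k * sqrt(t)
= 5.8 * sqrt(47)
= 39.76 mm

39.76


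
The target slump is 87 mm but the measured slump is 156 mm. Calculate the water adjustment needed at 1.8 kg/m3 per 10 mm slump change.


Difference = 87 - 156 = -69 mm
Water adjustment = -69 * 1.8 / 10 = -12.4 kg/m3

-12.4


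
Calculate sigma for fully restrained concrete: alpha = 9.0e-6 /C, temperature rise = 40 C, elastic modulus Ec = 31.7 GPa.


sigma = alpha * dT * Ec
= 9.0e-6 * 40 * 31.7 * 1000
= 11.412 MPa

11.412


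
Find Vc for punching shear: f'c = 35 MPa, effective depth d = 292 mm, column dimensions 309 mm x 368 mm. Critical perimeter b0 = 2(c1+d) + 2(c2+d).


b0 = 2*(309 + 292) + 2*(368 + 292) = 2522 mm
Vc = 0.33 * sqrt(35) * 2522 * 292 / 1000
= 1437.73 kN

1437.73


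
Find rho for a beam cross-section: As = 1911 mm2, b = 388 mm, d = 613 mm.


rho = As / (b * d)
= 1911 / (388 * 613)
= 0.008

0.008


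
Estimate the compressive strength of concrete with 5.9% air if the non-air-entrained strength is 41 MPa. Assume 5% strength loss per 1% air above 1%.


Strength loss = (5.9 - 1) * 5 = 24.5%
f'c = 41 * (1 - 24.5/100)
= 30.96 MPa

30.96


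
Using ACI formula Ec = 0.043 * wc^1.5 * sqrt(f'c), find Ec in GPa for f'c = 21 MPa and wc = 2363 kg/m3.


Ec = 0.043 * 2363^1.5 * sqrt(21) / 1000
= 22.63 GPa

22.63


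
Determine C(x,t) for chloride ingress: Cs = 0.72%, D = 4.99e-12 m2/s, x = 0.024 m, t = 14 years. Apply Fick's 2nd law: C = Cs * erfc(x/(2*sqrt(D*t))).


t_seconds = 14 * 365.25 * 24 * 3600 = 441806400.0 s
arg = 0.024 / (2 * sqrt(4.99e-12 * 441806400.0))
= 0.2556
erfc(0.2556) = 0.7178
C = 0.72 * 0.7178 = 0.5168%

0.5168


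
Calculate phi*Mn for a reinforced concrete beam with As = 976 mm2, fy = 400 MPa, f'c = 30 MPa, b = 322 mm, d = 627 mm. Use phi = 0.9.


a = As * fy / (0.85 * f'c * b)
= 976 * 400 / (0.85 * 30 * 322)
= 47.546 mm
Mn = As * fy * (d - a/2) / 10^6
= 235.4998 kN-m
phi*Mn = 0.9 * 235.4998 = 211.95 kN-m

211.95


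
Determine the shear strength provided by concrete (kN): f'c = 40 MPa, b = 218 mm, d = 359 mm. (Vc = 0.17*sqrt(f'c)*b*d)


Vc = 0.17 * sqrt(40) * 218 * 359 / 1000
= 84.15 kN

84.15


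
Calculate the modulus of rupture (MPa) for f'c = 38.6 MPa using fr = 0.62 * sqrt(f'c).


fr = 0.62 * sqrt(38.6)
= 3.852 MPa

3.852


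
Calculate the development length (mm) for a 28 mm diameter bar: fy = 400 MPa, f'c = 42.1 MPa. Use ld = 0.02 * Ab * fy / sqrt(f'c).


Ab = pi * 28^2 / 4 = 615.752 mm2
ld = 0.02 * 615.752 * 400 / sqrt(42.1)
= 759.2 mm

759.2


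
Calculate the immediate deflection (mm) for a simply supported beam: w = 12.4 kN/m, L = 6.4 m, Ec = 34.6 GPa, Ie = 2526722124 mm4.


Convert: L = 6.4 m = 6400 mm, Ec = 34.6 GPa = 34600 MPa
delta = 5 * 12.4 * 6400^4 / (384 * 34600 * 2526722124)
= 3.1 mm

3.1


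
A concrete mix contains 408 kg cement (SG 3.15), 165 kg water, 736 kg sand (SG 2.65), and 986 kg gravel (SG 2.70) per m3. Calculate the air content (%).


Vol cement = 408 / (3.15 * 1000) = 0.129524 m3
Vol water = 165 / 1000 = 0.165 m3
Vol sand = 736 / (2.65 * 1000) = 0.277736 m3
Vol gravel = 986 / (2.70 * 1000) = 0.365185 m3
Total solid + water volume = 0.937445 m3
Air = (1 - 0.937445) * 100 = 6.26%

6.26


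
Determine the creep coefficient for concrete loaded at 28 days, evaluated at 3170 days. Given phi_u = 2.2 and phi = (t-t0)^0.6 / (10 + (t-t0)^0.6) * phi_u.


dt = 3170 - 28 = 3142
phi = 3142^0.6 / (10 + 3142^0.6) * 2.2
= 2.038

2.038


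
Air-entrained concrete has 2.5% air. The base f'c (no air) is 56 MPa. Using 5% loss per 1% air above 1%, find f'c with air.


Strength loss = (2.5 - 1) * 5 = 7.5%
f'c = 56 * (1 - 7.5/100)
= 51.8 MPa

51.8


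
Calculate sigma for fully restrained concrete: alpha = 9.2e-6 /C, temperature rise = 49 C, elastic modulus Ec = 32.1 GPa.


sigma = alpha * dT * Ec
= 9.2e-6 * 49 * 32.1 * 1000
= 14.471 MPa

14.471


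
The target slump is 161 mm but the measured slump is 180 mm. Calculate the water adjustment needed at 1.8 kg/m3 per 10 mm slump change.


Difference = 161 - 180 = -19 mm
Water adjustment = -19 * 1.8 / 10 = -3.4 kg/m3

-3.4


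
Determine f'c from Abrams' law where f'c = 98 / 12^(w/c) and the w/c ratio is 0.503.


f'c = 98 / 12^0.503
= 98 / 3.49
= 28.08 MPa

28.08


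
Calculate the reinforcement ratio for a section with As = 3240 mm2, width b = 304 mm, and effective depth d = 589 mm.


rho = As / (b * d)
= 3240 / (304 * 589)
= 0.0181

0.0181


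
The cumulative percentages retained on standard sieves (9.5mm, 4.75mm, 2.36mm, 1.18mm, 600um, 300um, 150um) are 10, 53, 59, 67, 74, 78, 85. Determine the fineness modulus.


FM = sum(cumulative % retained) / 100
= 426 / 100
= 4.26

4.26


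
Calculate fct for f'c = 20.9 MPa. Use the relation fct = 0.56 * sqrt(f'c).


fct = 0.56 * sqrt(20.9)
= 0.56 * 4.572
= 2.56 MPa

2.56


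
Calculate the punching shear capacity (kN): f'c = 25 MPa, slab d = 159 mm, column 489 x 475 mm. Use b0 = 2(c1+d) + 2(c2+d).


b0 = 2*(489 + 159) + 2*(475 + 159) = 2564 mm
Vc = 0.33 * sqrt(25) * 2564 * 159 / 1000
= 672.67 kN

672.67


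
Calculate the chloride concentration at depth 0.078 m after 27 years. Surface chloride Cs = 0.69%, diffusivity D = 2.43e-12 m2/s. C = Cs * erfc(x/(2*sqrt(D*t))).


t_seconds = 27 * 365.25 * 24 * 3600 = 852055200.0 s
arg = 0.078 / (2 * sqrt(2.43e-12 * 852055200.0))
= 0.8571
erfc(0.8571) = 0.2255
C = 0.69 * 0.2255 = 0.1556%

0.1556


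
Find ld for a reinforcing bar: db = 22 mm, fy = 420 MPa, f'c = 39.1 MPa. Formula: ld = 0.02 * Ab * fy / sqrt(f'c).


Ab = pi * 22^2 / 4 = 380.133 mm2
ld = 0.02 * 380.133 * 420 / sqrt(39.1)
= 510.7 mm

510.7


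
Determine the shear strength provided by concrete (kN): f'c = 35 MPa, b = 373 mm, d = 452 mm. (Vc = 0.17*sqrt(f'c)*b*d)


Vc = 0.17 * sqrt(35) * 373 * 452 / 1000
= 169.56 kN

169.56


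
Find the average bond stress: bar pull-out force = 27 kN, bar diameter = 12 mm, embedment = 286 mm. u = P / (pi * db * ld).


u = P / (pi * db * ld)
= 27 * 1000 / (pi * 12 * 286)
= 2.504 MPa

2.504


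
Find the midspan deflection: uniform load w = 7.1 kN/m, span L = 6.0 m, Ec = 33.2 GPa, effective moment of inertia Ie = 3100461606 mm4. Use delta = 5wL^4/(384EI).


Convert: L = 6.0 m = 6000 mm, Ec = 33.2 GPa = 33200 MPa
delta = 5 * 7.1 * 6000^4 / (384 * 33200 * 3100461606)
= 1.16 mm

1.16


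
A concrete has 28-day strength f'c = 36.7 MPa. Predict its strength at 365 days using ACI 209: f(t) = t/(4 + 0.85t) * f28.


f(365) = 365 / (4 + 0.85 * 365) * 36.7
= 365 / 314.25 * 36.7
= 42.63 MPa

42.63


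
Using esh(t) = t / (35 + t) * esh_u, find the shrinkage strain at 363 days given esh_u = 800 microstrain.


esh(363) = 363 / (35 + 363) * 800
= 363 / 398 * 800
= 729.6 microstrain

729.6


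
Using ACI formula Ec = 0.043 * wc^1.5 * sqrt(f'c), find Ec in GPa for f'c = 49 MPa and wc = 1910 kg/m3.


Ec = 0.043 * 1910^1.5 * sqrt(49) / 1000
= 25.13 GPa

25.13


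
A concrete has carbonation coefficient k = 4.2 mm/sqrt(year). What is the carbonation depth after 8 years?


depth = k * sqrt(t)
= 4.2 * sqrt(8)
= 11.88 mm

11.88


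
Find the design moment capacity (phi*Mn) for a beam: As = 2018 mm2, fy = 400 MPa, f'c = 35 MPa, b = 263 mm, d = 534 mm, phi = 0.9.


a = As * fy / (0.85 * f'c * b)
= 2018 * 400 / (0.85 * 35 * 263)
= 103.1664 mm
Mn = As * fy * (d - a/2) / 10^6
= 389.4068 kN-m
phi*Mn = 0.9 * 389.4068 = 350.47 kN-m

350.47


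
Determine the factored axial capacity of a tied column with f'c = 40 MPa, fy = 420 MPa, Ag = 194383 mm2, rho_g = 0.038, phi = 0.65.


Ast = rho * Ag = 0.038 * 194383 = 7386.554 mm2
phi*Pn = 0.65 * 0.80 * (0.85 * 40 * (194383 - 7386.554) + 420 * 7386.554) / 1000
= 4919.32 kN

4919.32


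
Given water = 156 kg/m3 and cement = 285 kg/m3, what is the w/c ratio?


w/c = water / cement
w/c = 156 / 285 = 0.547

0.547


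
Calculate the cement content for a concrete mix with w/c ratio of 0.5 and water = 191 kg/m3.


Cement = water / (w/c)
= 191 / 0.5
= 382.0 kg/m3

382.0


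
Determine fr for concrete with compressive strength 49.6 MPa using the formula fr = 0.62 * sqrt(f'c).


fr = 0.62 * sqrt(49.6)
= 4.366 MPa

4.366


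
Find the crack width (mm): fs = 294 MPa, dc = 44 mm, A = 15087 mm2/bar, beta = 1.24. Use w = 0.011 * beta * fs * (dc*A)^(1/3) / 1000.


w = 0.011 * beta * fs * (dc * A)^(1/3) / 1000
= 0.011 * 1.24 * 294 * (44 * 15087)^(1/3) / 1000
= 0.35 mm

0.35


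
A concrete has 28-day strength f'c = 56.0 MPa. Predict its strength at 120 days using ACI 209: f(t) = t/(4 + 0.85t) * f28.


f(120) = 120 / (4 + 0.85 * 120) * 56.0
= 120 / 106.0 * 56.0
= 63.4 MPa

63.4


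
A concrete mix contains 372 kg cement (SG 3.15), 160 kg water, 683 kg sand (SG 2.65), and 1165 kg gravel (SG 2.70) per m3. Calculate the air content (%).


Vol cement = 372 / (3.15 * 1000) = 0.118095 m3
Vol water = 160 / 1000 = 0.16 m3
Vol sand = 683 / (2.65 * 1000) = 0.257736 m3
Vol gravel = 1165 / (2.70 * 1000) = 0.431481 m3
Total solid + water volume = 0.967313 m3
Air = (1 - 0.967313) * 100 = 3.27%

3.27


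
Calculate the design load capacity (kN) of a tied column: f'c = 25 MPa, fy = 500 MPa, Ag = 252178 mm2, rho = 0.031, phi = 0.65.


Ast = rho * Ag = 0.031 * 252178 = 7817.518 mm2
phi*Pn = 0.65 * 0.80 * (0.85 * 25 * (252178 - 7817.518) + 500 * 7817.518) / 1000
= 4732.74 kN

4732.74


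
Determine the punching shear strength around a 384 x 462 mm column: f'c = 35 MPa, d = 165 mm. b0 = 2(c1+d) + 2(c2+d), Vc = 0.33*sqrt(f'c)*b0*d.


b0 = 2*(384 + 165) + 2*(462 + 165) = 2352 mm
Vc = 0.33 * sqrt(35) * 2352 * 165 / 1000
= 757.65 kN

757.65


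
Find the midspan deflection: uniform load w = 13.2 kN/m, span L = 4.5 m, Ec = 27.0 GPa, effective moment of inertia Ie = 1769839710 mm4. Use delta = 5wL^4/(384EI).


Convert: L = 4.5 m = 4500 mm, Ec = 27.0 GPa = 27000 MPa
delta = 5 * 13.2 * 4500^4 / (384 * 27000 * 1769839710)
= 1.47 mm

1.47


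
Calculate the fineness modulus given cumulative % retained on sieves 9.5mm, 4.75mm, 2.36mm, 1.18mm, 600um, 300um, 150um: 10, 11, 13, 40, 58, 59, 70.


FM = sum(cumulative % retained) / 100
= 261 / 100
= 2.61

2.61


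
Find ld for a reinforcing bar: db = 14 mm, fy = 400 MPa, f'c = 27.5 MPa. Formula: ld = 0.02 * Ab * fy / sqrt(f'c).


Ab = pi * 14^2 / 4 = 153.938 mm2
ld = 0.02 * 153.938 * 400 / sqrt(27.5)
= 234.8 mm

234.8


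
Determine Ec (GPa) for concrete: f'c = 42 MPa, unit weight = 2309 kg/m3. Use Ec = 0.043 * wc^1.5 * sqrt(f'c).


Ec = 0.043 * 2309^1.5 * sqrt(42) / 1000
= 30.92 GPa

30.92


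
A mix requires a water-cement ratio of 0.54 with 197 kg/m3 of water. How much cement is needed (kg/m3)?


Cement = water / (w/c)
= 197 / 0.54
= 364.8 kg/m3

364.8


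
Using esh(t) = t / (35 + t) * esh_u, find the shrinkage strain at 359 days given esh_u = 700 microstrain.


esh(359) = 359 / (35 + 359) * 700
= 359 / 394 * 700
= 637.8 microstrain

637.8


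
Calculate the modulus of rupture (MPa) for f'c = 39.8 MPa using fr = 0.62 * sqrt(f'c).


fr = 0.62 * sqrt(39.8)
= 3.911 MPa

3.911


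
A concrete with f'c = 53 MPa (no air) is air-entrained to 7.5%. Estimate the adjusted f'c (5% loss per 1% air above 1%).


Strength loss = (7.5 - 1) * 5 = 32.5%
f'c = 53 * (1 - 32.5/100)
= 35.78 MPa

35.78


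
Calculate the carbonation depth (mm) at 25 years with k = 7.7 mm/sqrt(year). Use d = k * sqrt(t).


depth = k * sqrt(t)
= 7.7 * sqrt(25)
= 38.5 mm

38.5


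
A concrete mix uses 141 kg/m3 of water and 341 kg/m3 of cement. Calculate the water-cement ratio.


w/c = water / cement
w/c = 141 / 341 = 0.413

0.413


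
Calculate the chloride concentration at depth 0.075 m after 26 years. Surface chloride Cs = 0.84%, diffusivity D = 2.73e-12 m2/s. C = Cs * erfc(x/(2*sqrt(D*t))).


t_seconds = 26 * 365.25 * 24 * 3600 = 820497600.0 s
arg = 0.075 / (2 * sqrt(2.73e-12 * 820497600.0))
= 0.7923
erfc(0.7923) = 0.2625
C = 0.84 * 0.2625 = 0.2205%

0.2205


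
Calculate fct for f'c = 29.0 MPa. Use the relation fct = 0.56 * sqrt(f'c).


fct = 0.56 * sqrt(29.0)
= 0.56 * 5.385
= 3.016 MPa

3.016


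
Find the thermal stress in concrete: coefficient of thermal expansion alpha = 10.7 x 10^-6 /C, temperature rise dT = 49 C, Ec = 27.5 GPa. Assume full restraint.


sigma = alpha * dT * Ec
= 10.7e-6 * 49 * 27.5 * 1000
= 14.418 MPa

14.418


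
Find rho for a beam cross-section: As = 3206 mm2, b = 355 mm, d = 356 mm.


rho = As / (b * d)
= 3206 / (355 * 356)
= 0.0254

0.0254


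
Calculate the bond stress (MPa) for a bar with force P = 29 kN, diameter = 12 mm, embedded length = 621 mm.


u = P / (pi * db * ld)
= 29 * 1000 / (pi * 12 * 621)
= 1.239 MPa

1.239


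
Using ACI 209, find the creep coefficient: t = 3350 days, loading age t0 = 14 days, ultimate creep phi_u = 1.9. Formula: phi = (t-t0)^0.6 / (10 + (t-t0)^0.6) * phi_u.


dt = 3350 - 14 = 3336
phi = 3336^0.6 / (10 + 3336^0.6) * 1.9
= 1.764

1.764


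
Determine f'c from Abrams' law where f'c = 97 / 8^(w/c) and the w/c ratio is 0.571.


f'c = 97 / 8^0.571
= 97 / 3.278
= 29.59 MPa

29.59


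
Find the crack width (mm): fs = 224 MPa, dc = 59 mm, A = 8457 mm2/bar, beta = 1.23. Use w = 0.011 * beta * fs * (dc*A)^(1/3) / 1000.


w = 0.011 * beta * fs * (dc * A)^(1/3) / 1000
= 0.011 * 1.23 * 224 * (59 * 8457)^(1/3) / 1000
= 0.24 mm

0.24


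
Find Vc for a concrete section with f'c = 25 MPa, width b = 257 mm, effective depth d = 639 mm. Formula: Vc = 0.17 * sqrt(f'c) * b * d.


Vc = 0.17 * sqrt(25) * 257 * 639 / 1000
= 139.59 kN

139.59


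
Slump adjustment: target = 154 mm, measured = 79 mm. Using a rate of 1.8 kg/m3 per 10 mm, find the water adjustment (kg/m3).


Difference = 154 - 79 = 75 mm
Water adjustment = 75 * 1.8 / 10 = 13.5 kg/m3

13.5


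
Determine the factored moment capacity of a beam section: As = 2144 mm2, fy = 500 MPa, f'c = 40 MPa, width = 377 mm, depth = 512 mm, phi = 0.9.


a = As * fy / (0.85 * f'c * b)
= 2144 * 500 / (0.85 * 40 * 377)
= 83.6324 mm
Mn = As * fy * (d - a/2) / 10^6
= 504.037 kN-m
phi*Mn = 0.9 * 504.037 = 453.63 kN-m

453.63


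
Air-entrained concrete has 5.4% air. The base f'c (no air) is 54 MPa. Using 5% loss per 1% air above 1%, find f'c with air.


Strength loss = (5.4 - 1) * 5 = 22.0%
f'c = 54 * (1 - 22.0/100)
= 42.12 MPa

42.12


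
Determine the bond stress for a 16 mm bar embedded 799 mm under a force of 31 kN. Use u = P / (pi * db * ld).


u = P / (pi * db * ld)
= 31 * 1000 / (pi * 16 * 799)
= 0.772 MPa

0.772


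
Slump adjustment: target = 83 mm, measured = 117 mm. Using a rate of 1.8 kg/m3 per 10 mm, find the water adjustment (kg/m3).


Difference = 83 - 117 = -34 mm
Water adjustment = -34 * 1.8 / 10 = -6.1 kg/m3

-6.1


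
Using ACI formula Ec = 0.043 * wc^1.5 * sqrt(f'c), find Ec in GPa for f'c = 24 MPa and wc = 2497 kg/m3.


Ec = 0.043 * 2497^1.5 * sqrt(24) / 1000
= 26.28 GPa

26.28


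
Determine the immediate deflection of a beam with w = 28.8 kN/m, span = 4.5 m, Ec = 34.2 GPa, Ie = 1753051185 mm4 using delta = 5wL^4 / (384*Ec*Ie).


Convert: L = 4.5 m = 4500 mm, Ec = 34.2 GPa = 34200 MPa
delta = 5 * 28.8 * 4500^4 / (384 * 34200 * 1753051185)
= 2.56 mm

2.56


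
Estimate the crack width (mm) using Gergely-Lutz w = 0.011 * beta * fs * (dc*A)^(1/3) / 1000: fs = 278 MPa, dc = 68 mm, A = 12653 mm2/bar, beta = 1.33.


w = 0.011 * beta * fs * (dc * A)^(1/3) / 1000
= 0.011 * 1.33 * 278 * (68 * 12653)^(1/3) / 1000
= 0.387 mm

0.387


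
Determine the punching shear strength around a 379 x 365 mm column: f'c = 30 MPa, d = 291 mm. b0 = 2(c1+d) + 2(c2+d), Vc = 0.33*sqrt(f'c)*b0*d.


b0 = 2*(379 + 291) + 2*(365 + 291) = 2652 mm
Vc = 0.33 * sqrt(30) * 2652 * 291 / 1000
= 1394.89 kN

1394.89


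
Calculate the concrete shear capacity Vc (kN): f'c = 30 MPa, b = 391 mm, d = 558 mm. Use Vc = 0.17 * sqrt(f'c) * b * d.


Vc = 0.17 * sqrt(30) * 391 * 558 / 1000
= 203.15 kN

203.15


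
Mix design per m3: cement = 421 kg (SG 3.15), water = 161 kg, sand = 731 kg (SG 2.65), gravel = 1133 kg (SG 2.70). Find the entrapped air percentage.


Vol cement = 421 / (3.15 * 1000) = 0.133651 m3
Vol water = 161 / 1000 = 0.161 m3
Vol sand = 731 / (2.65 * 1000) = 0.275849 m3
Vol gravel = 1133 / (2.70 * 1000) = 0.41963 m3
Total solid + water volume = 0.990129 m3
Air = (1 - 0.990129) * 100 = 0.99%

0.99


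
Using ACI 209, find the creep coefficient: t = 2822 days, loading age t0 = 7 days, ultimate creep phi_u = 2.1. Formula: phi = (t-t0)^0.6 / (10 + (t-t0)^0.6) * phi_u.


dt = 2822 - 7 = 2815
phi = 2815^0.6 / (10 + 2815^0.6) * 2.1
= 1.935

1.935


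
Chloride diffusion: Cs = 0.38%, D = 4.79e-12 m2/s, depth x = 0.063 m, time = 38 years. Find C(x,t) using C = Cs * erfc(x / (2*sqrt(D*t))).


t_seconds = 38 * 365.25 * 24 * 3600 = 1199188800.0 s
arg = 0.063 / (2 * sqrt(4.79e-12 * 1199188800.0))
= 0.4156
erfc(0.4156) = 0.5567
C = 0.38 * 0.5567 = 0.2115%

0.2115


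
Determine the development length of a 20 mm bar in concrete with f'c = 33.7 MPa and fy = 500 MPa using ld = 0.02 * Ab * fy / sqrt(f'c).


Ab = pi * 20^2 / 4 = 314.159 mm2
ld = 0.02 * 314.159 * 500 / sqrt(33.7)
= 541.2 mm

541.2


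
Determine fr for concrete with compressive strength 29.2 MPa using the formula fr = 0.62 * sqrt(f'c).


fr = 0.62 * sqrt(29.2)
= 3.35 MPa

3.35


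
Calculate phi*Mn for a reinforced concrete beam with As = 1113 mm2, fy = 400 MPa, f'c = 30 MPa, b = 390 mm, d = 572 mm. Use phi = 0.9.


a = As * fy / (0.85 * f'c * b)
= 1113 * 400 / (0.85 * 30 * 390)
= 44.7662 mm
Mn = As * fy * (d - a/2) / 10^6
= 244.6894 kN-m
phi*Mn = 0.9 * 244.6894 = 220.22 kN-m

220.22


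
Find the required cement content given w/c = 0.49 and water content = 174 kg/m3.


Cement = water / (w/c)
= 174 / 0.49
= 355.1 kg/m3

355.1


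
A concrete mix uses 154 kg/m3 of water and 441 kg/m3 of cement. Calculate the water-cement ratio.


w/c = water / cement
w/c = 154 / 441 = 0.349

0.349


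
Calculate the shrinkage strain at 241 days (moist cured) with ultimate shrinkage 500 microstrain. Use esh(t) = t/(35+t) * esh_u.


esh(241) = 241 / (35 + 241) * 500
= 241 / 276 * 500
= 436.6 microstrain

436.6


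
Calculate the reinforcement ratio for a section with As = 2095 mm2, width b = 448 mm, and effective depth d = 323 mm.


rho = As / (b * d)
= 2095 / (448 * 323)
= 0.0145

0.0145


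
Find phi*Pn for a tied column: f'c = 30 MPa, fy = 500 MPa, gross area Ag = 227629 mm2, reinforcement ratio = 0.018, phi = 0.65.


Ast = rho * Ag = 0.018 * 227629 = 4097.322 mm2
phi*Pn = 0.65 * 0.80 * (0.85 * 30 * (227629 - 4097.322) + 500 * 4097.322) / 1000
= 4029.33 kN

4029.33


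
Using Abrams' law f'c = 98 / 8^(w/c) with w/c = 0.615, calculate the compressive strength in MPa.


f'c = 98 / 8^0.615
= 98 / 3.593
= 27.28 MPa

27.28


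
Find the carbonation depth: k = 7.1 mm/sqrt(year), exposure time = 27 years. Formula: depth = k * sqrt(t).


depth = k * sqrt(t)
= 7.1 * sqrt(27)
= 36.89 mm

36.89


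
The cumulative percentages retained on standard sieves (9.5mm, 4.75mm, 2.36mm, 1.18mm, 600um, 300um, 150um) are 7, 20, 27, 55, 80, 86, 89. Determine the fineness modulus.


FM = sum(cumulative % retained) / 100
= 364 / 100
= 3.64

3.64


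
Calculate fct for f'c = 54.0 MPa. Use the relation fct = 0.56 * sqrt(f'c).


fct = 0.56 * sqrt(54.0)
= 0.56 * 7.348
= 4.115 MPa

4.115


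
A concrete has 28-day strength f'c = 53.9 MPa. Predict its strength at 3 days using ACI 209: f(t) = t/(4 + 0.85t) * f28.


f(3) = 3 / (4 + 0.85 * 3) * 53.9
= 3 / 6.55 * 53.9
= 24.69 MPa

24.69


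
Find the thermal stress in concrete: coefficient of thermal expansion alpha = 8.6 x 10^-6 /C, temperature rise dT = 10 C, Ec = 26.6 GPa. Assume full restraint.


sigma = alpha * dT * Ec
= 8.6e-6 * 10 * 26.6 * 1000
= 2.288 MPa

2.288


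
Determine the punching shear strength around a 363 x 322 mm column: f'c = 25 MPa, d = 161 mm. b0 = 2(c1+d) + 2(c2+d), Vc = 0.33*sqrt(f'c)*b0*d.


b0 = 2*(363 + 161) + 2*(322 + 161) = 2014 mm
Vc = 0.33 * sqrt(25) * 2014 * 161 / 1000
= 535.02 kN

535.02


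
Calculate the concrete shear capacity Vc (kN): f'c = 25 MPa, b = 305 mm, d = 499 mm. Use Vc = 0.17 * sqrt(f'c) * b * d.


Vc = 0.17 * sqrt(25) * 305 * 499 / 1000
= 129.37 kN

129.37


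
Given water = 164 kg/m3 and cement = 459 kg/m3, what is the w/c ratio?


w/c = water / cement
w/c = 164 / 459 = 0.357

0.357


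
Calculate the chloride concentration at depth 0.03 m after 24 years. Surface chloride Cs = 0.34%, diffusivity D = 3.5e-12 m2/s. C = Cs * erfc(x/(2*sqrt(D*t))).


t_seconds = 24 * 365.25 * 24 * 3600 = 757382400.0 s
arg = 0.03 / (2 * sqrt(3.5e-12 * 757382400.0))
= 0.2913
erfc(0.2913) = 0.6803
C = 0.34 * 0.6803 = 0.2313%

0.2313


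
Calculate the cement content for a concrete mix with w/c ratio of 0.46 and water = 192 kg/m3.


Cement = water / (w/c)
= 192 / 0.46
= 417.4 kg/m3

417.4


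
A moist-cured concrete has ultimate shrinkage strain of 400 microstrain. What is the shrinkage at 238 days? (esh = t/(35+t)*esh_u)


esh(238) = 238 / (35 + 238) * 400
= 238 / 273 * 400
= 348.7 microstrain

348.7


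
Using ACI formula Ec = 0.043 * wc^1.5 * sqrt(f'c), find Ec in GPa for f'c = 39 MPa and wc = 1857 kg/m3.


Ec = 0.043 * 1857^1.5 * sqrt(39) / 1000
= 21.49 GPa

21.49


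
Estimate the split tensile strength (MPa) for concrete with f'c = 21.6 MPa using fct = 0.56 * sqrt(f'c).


fct = 0.56 * sqrt(21.6)
= 0.56 * 4.648
= 2.603 MPa

2.603


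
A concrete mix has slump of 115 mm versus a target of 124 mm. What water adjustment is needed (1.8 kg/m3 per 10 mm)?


Difference = 124 - 115 = 9 mm
Water adjustment = 9 * 1.8 / 10 = 1.6 kg/m3

1.6


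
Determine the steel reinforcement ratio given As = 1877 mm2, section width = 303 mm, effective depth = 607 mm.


rho = As / (b * d)
= 1877 / (303 * 607)
= 0.0102

0.0102


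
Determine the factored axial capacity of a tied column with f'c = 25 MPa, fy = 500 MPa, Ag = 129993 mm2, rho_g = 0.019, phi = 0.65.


Ast = rho * Ag = 0.019 * 129993 = 2469.867 mm2
phi*Pn = 0.65 * 0.80 * (0.85 * 25 * (129993 - 2469.867) + 500 * 2469.867) / 1000
= 2051.3 kN

2051.3


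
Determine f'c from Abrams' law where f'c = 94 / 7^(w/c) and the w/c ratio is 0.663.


f'c = 94 / 7^0.663
= 94 / 3.633
= 25.87 MPa

25.87


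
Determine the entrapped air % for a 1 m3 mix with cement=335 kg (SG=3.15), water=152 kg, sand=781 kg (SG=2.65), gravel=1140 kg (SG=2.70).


Vol cement = 335 / (3.15 * 1000) = 0.106349 m3
Vol water = 152 / 1000 = 0.152 m3
Vol sand = 781 / (2.65 * 1000) = 0.294717 m3
Vol gravel = 1140 / (2.70 * 1000) = 0.422222 m3
Total solid + water volume = 0.975288 m3
Air = (1 - 0.975288) * 100 = 2.47%

2.47


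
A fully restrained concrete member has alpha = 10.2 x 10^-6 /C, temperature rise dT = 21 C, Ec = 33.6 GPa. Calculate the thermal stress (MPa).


sigma = alpha * dT * Ec
= 10.2e-6 * 21 * 33.6 * 1000
= 7.197 MPa

7.197


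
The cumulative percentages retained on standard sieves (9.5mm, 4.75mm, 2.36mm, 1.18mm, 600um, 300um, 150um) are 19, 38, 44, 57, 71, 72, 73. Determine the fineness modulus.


FM = sum(cumulative % retained) / 100
= 374 / 100
= 3.74

3.74


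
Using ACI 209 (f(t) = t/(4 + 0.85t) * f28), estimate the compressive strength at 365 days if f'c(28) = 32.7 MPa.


f(365) = 365 / (4 + 0.85 * 365) * 32.7
= 365 / 314.25 * 32.7
= 37.98 MPa

37.98


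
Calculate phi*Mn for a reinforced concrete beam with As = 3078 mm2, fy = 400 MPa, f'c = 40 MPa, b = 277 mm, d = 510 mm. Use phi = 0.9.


a = As * fy / (0.85 * f'c * b)
= 3078 * 400 / (0.85 * 40 * 277)
= 130.7284 mm
Mn = As * fy * (d - a/2) / 10^6
= 547.4356 kN-m
phi*Mn = 0.9 * 547.4356 = 492.69 kN-m

492.69


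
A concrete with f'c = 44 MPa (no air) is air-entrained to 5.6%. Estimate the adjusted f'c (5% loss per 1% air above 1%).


Strength loss = (5.6 - 1) * 5 = 23.0%
f'c = 44 * (1 - 23.0/100)
= 33.88 MPa

33.88


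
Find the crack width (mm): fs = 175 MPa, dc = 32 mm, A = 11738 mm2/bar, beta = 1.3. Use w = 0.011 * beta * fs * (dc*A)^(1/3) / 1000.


w = 0.011 * beta * fs * (dc * A)^(1/3) / 1000
= 0.011 * 1.3 * 175 * (32 * 11738)^(1/3) / 1000
= 0.181 mm

0.181


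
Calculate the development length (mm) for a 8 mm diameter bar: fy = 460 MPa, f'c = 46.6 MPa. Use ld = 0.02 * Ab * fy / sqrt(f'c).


Ab = pi * 8^2 / 4 = 50.265 mm2
ld = 0.02 * 50.265 * 460 / sqrt(46.6)
= 67.7 mm

67.7


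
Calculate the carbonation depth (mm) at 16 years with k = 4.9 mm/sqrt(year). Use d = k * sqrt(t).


depth = k * sqrt(t)
= 4.9 * sqrt(16)
= 19.6 mm

19.6


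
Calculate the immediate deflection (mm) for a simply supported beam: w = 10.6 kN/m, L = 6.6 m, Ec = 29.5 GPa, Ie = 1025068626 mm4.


Convert: L = 6.6 m = 6600 mm, Ec = 29.5 GPa = 29500 MPa
delta = 5 * 10.6 * 6600^4 / (384 * 29500 * 1025068626)
= 8.66 mm

8.66


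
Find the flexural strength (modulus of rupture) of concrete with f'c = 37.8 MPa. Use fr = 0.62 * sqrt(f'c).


fr = 0.62 * sqrt(37.8)
= 3.812 MPa

3.812


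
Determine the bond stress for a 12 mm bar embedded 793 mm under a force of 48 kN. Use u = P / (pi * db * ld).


u = P / (pi * db * ld)
= 48 * 1000 / (pi * 12 * 793)
= 1.606 MPa

1.606


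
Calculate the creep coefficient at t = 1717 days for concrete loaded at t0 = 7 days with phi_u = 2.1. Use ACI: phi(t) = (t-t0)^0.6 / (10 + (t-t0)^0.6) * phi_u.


dt = 1717 - 7 = 1710
phi = 1710^0.6 / (10 + 1710^0.6) * 2.1
= 1.884

1.884


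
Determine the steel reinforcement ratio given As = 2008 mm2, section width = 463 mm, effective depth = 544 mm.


rho = As / (b * d)
= 2008 / (463 * 544)
= 0.008

0.008


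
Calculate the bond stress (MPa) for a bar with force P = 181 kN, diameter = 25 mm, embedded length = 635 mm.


u = P / (pi * db * ld)
= 181 * 1000 / (pi * 25 * 635)
= 3.629 MPa

3.629


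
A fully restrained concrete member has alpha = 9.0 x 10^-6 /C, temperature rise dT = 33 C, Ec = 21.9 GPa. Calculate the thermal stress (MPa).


sigma = alpha * dT * Ec
= 9.0e-6 * 33 * 21.9 * 1000
= 6.504 MPa

6.504


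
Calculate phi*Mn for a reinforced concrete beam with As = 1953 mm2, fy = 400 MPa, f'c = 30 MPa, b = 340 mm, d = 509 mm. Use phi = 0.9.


a = As * fy / (0.85 * f'c * b)
= 1953 * 400 / (0.85 * 30 * 340)
= 90.1038 mm
Mn = As * fy * (d - a/2) / 10^6
= 362.4363 kN-m
phi*Mn = 0.9 * 362.4363 = 326.19 kN-m

326.19


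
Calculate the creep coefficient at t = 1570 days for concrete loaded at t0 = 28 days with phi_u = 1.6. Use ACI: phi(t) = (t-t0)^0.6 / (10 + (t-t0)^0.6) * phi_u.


dt = 1570 - 28 = 1542
phi = 1542^0.6 / (10 + 1542^0.6) * 1.6
= 1.426

1.426


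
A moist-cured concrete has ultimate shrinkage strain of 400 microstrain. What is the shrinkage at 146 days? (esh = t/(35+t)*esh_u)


esh(146) = 146 / (35 + 146) * 400
= 146 / 181 * 400
= 322.7 microstrain

322.7


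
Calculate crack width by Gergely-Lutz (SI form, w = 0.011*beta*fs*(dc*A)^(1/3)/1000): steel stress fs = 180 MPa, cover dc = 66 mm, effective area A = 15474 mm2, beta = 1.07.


w = 0.011 * beta * fs * (dc * A)^(1/3) / 1000
= 0.011 * 1.07 * 180 * (66 * 15474)^(1/3) / 1000
= 0.213 mm

0.213


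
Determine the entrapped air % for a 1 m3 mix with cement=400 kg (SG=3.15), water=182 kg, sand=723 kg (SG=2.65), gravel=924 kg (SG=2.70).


Vol cement = 400 / (3.15 * 1000) = 0.126984 m3
Vol water = 182 / 1000 = 0.182 m3
Vol sand = 723 / (2.65 * 1000) = 0.27283 m3
Vol gravel = 924 / (2.70 * 1000) = 0.342222 m3
Total solid + water volume = 0.924037 m3
Air = (1 - 0.924037) * 100 = 7.6%

7.6


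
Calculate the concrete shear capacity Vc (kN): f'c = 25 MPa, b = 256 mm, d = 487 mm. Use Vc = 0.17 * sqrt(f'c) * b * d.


Vc = 0.17 * sqrt(25) * 256 * 487 / 1000
= 105.97 kN

105.97


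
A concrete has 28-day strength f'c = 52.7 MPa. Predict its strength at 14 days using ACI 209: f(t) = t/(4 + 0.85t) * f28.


f(14) = 14 / (4 + 0.85 * 14) * 52.7
= 14 / 15.9 * 52.7
= 46.4 MPa

46.4


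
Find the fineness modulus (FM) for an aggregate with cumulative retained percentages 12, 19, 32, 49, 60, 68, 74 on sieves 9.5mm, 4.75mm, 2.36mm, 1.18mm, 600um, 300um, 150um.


FM = sum(cumulative % retained) / 100
= 314 / 100
= 3.14

3.14


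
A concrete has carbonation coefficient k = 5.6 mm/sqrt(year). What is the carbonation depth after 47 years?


depth = k * sqrt(t)
= 5.6 * sqrt(47)
= 38.39 mm

38.39


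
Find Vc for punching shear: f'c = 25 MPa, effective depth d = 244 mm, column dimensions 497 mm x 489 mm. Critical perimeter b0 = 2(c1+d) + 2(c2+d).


b0 = 2*(497 + 244) + 2*(489 + 244) = 2948 mm
Vc = 0.33 * sqrt(25) * 2948 * 244 / 1000
= 1186.86 kN

1186.86


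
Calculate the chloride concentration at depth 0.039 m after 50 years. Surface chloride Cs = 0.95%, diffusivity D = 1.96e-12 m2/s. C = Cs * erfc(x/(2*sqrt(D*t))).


t_seconds = 50 * 365.25 * 24 * 3600 = 1577880000.0 s
arg = 0.039 / (2 * sqrt(1.96e-12 * 1577880000.0))
= 0.3506
erfc(0.3506) = 0.62
C = 0.95 * 0.62 = 0.589%

0.589


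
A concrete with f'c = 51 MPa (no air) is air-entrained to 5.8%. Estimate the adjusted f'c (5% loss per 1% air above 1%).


Strength loss = (5.8 - 1) * 5 = 24.0%
f'c = 51 * (1 - 24.0/100)
= 38.76 MPa

38.76


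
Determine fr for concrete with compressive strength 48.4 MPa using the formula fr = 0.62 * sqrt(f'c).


fr = 0.62 * sqrt(48.4)
= 4.313 MPa

4.313


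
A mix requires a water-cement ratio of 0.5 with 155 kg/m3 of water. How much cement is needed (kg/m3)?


Cement = water / (w/c)
= 155 / 0.5
= 310.0 kg/m3

310.0


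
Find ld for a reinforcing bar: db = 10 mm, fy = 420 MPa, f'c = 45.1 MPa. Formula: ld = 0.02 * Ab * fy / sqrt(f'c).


Ab = pi * 10^2 / 4 = 78.54 mm2
ld = 0.02 * 78.54 * 420 / sqrt(45.1)
= 98.2 mm

98.2


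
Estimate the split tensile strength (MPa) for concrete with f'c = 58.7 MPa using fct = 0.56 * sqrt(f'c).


fct = 0.56 * sqrt(58.7)
= 0.56 * 7.662
= 4.29 MPa

4.29


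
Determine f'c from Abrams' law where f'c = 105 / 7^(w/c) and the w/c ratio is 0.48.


f'c = 105 / 7^0.48
= 105 / 2.545
= 41.26 MPa

41.26


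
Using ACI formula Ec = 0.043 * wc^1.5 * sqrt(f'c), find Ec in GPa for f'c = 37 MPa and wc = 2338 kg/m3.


Ec = 0.043 * 2338^1.5 * sqrt(37) / 1000
= 29.57 GPa

29.57


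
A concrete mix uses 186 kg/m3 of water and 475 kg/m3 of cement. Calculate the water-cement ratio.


w/c = water / cement
w/c = 186 / 475 = 0.392

0.392


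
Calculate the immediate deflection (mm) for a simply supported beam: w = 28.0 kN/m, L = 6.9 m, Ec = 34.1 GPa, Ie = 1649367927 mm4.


Convert: L = 6.9 m = 6900 mm, Ec = 34.1 GPa = 34100 MPa
delta = 5 * 28.0 * 6900^4 / (384 * 34100 * 1649367927)
= 14.69 mm

14.69


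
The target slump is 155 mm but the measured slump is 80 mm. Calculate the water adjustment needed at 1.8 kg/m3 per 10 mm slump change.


Difference = 155 - 80 = 75 mm
Water adjustment = 75 * 1.8 / 10 = 13.5 kg/m3

13.5


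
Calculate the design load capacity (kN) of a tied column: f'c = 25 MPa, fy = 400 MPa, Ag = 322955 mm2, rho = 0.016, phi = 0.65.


Ast = rho * Ag = 0.016 * 322955 = 5167.28 mm2
phi*Pn = 0.65 * 0.80 * (0.85 * 25 * (322955 - 5167.28) + 400 * 5167.28) / 1000
= 4586.35 kN

4586.35


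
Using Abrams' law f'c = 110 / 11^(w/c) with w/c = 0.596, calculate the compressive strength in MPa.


f'c = 110 / 11^0.596
= 110 / 4.175
= 26.35 MPa

26.35


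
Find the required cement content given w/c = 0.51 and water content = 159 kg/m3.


Cement = water / (w/c)
= 159 / 0.51
= 311.8 kg/m3

311.8


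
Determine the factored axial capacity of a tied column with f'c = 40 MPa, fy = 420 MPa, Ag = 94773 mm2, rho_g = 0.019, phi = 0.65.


Ast = rho * Ag = 0.019 * 94773 = 1800.687 mm2
phi*Pn = 0.65 * 0.80 * (0.85 * 40 * (94773 - 1800.687) + 420 * 1800.687) / 1000
= 2037.02 kN

2037.02


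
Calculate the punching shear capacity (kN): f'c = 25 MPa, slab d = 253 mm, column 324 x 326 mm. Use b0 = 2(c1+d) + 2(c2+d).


b0 = 2*(324 + 253) + 2*(326 + 253) = 2312 mm
Vc = 0.33 * sqrt(25) * 2312 * 253 / 1000
= 965.14 kN

965.14


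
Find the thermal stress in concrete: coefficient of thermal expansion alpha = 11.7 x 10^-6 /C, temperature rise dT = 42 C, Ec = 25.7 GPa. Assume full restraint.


sigma = alpha * dT * Ec
= 11.7e-6 * 42 * 25.7 * 1000
= 12.629 MPa

12.629


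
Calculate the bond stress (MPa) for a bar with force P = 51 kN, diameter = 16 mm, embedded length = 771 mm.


u = P / (pi * db * ld)
= 51 * 1000 / (pi * 16 * 771)
= 1.316 MPa

1.316


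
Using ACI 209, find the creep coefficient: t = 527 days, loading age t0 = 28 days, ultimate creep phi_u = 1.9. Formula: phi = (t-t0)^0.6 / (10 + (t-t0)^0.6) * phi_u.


dt = 527 - 28 = 499
phi = 499^0.6 / (10 + 499^0.6) * 1.9
= 1.532

1.532


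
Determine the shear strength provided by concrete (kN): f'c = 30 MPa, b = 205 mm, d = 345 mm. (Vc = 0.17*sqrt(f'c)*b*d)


Vc = 0.17 * sqrt(30) * 205 * 345 / 1000
= 65.85 kN

65.85


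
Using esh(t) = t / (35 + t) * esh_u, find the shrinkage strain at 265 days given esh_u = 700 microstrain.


esh(265) = 265 / (35 + 265) * 700
= 265 / 300 * 700
= 618.3 microstrain

618.3


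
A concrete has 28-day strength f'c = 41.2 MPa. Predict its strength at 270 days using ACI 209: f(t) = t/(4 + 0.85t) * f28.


f(270) = 270 / (4 + 0.85 * 270) * 41.2
= 270 / 233.5 * 41.2
= 47.64 MPa

47.64


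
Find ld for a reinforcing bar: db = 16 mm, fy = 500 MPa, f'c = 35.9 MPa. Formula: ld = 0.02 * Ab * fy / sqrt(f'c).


Ab = pi * 16^2 / 4 = 201.062 mm2
ld = 0.02 * 201.062 * 500 / sqrt(35.9)
= 335.6 mm

335.6


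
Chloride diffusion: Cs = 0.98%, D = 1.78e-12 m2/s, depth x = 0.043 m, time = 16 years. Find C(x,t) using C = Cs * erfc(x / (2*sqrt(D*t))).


t_seconds = 16 * 365.25 * 24 * 3600 = 504921600.0 s
arg = 0.043 / (2 * sqrt(1.78e-12 * 504921600.0))
= 0.7172
erfc(0.7172) = 0.3105
C = 0.98 * 0.3105 = 0.3043%

0.3043


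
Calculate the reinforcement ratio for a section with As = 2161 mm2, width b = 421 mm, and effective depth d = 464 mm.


rho = As / (b * d)
= 2161 / (421 * 464)
= 0.0111

0.0111


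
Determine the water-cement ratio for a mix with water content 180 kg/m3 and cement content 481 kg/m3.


w/c = water / cement
w/c = 180 / 481 = 0.374

0.374


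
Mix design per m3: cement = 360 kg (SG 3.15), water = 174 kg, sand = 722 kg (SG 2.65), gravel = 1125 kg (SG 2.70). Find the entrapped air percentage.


Vol cement = 360 / (3.15 * 1000) = 0.114286 m3
Vol water = 174 / 1000 = 0.174 m3
Vol sand = 722 / (2.65 * 1000) = 0.272453 m3
Vol gravel = 1125 / (2.70 * 1000) = 0.416667 m3
Total solid + water volume = 0.977405 m3
Air = (1 - 0.977405) * 100 = 2.26%

2.26


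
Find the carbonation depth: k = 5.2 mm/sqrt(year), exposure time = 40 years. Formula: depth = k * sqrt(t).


depth = k * sqrt(t)
= 5.2 * sqrt(40)
= 32.89 mm

32.89


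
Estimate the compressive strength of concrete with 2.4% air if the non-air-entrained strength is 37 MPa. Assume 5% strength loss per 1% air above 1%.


Strength loss = (2.4 - 1) * 5 = 7.0%
f'c = 37 * (1 - 7.0/100)
= 34.41 MPa

34.41


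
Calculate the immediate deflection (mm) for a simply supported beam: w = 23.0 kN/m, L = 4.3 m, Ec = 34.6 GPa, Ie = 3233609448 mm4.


Convert: L = 4.3 m = 4300 mm, Ec = 34.6 GPa = 34600 MPa
delta = 5 * 23.0 * 4300^4 / (384 * 34600 * 3233609448)
= 0.92 mm

0.92


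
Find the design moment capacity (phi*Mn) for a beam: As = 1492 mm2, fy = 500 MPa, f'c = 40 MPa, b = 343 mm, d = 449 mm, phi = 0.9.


a = As * fy / (0.85 * f'c * b)
= 1492 * 500 / (0.85 * 40 * 343)
= 63.9684 mm
Mn = As * fy * (d - a/2) / 10^6
= 311.0938 kN-m
phi*Mn = 0.9 * 311.0938 = 279.98 kN-m

279.98


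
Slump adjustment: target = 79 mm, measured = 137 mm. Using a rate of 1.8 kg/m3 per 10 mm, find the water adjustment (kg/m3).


Difference = 79 - 137 = -58 mm
Water adjustment = -58 * 1.8 / 10 = -10.4 kg/m3

-10.4
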